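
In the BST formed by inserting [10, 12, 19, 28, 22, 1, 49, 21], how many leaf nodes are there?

Tree built from: [10, 12, 19, 28, 22, 1, 49, 21]
Tree (level-order array): [10, 1, 12, None, None, None, 19, None, 28, 22, 49, 21]
Rule: A leaf has 0 children.
Per-node child counts:
  node 10: 2 child(ren)
  node 1: 0 child(ren)
  node 12: 1 child(ren)
  node 19: 1 child(ren)
  node 28: 2 child(ren)
  node 22: 1 child(ren)
  node 21: 0 child(ren)
  node 49: 0 child(ren)
Matching nodes: [1, 21, 49]
Count of leaf nodes: 3


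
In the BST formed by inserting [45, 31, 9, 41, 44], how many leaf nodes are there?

Tree built from: [45, 31, 9, 41, 44]
Tree (level-order array): [45, 31, None, 9, 41, None, None, None, 44]
Rule: A leaf has 0 children.
Per-node child counts:
  node 45: 1 child(ren)
  node 31: 2 child(ren)
  node 9: 0 child(ren)
  node 41: 1 child(ren)
  node 44: 0 child(ren)
Matching nodes: [9, 44]
Count of leaf nodes: 2


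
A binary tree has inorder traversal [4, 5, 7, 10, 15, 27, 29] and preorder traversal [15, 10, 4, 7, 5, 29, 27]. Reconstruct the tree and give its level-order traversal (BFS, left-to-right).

Inorder:  [4, 5, 7, 10, 15, 27, 29]
Preorder: [15, 10, 4, 7, 5, 29, 27]
Algorithm: preorder visits root first, so consume preorder in order;
for each root, split the current inorder slice at that value into
left-subtree inorder and right-subtree inorder, then recurse.
Recursive splits:
  root=15; inorder splits into left=[4, 5, 7, 10], right=[27, 29]
  root=10; inorder splits into left=[4, 5, 7], right=[]
  root=4; inorder splits into left=[], right=[5, 7]
  root=7; inorder splits into left=[5], right=[]
  root=5; inorder splits into left=[], right=[]
  root=29; inorder splits into left=[27], right=[]
  root=27; inorder splits into left=[], right=[]
Reconstructed level-order: [15, 10, 29, 4, 27, 7, 5]


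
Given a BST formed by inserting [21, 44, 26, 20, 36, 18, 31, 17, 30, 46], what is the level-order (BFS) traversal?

Tree insertion order: [21, 44, 26, 20, 36, 18, 31, 17, 30, 46]
Tree (level-order array): [21, 20, 44, 18, None, 26, 46, 17, None, None, 36, None, None, None, None, 31, None, 30]
BFS from the root, enqueuing left then right child of each popped node:
  queue [21] -> pop 21, enqueue [20, 44], visited so far: [21]
  queue [20, 44] -> pop 20, enqueue [18], visited so far: [21, 20]
  queue [44, 18] -> pop 44, enqueue [26, 46], visited so far: [21, 20, 44]
  queue [18, 26, 46] -> pop 18, enqueue [17], visited so far: [21, 20, 44, 18]
  queue [26, 46, 17] -> pop 26, enqueue [36], visited so far: [21, 20, 44, 18, 26]
  queue [46, 17, 36] -> pop 46, enqueue [none], visited so far: [21, 20, 44, 18, 26, 46]
  queue [17, 36] -> pop 17, enqueue [none], visited so far: [21, 20, 44, 18, 26, 46, 17]
  queue [36] -> pop 36, enqueue [31], visited so far: [21, 20, 44, 18, 26, 46, 17, 36]
  queue [31] -> pop 31, enqueue [30], visited so far: [21, 20, 44, 18, 26, 46, 17, 36, 31]
  queue [30] -> pop 30, enqueue [none], visited so far: [21, 20, 44, 18, 26, 46, 17, 36, 31, 30]
Result: [21, 20, 44, 18, 26, 46, 17, 36, 31, 30]


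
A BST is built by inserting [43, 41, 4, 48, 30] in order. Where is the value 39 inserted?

Starting tree (level order): [43, 41, 48, 4, None, None, None, None, 30]
Insertion path: 43 -> 41 -> 4 -> 30
Result: insert 39 as right child of 30
Final tree (level order): [43, 41, 48, 4, None, None, None, None, 30, None, 39]


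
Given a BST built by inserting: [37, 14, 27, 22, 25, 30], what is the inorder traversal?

Tree insertion order: [37, 14, 27, 22, 25, 30]
Tree (level-order array): [37, 14, None, None, 27, 22, 30, None, 25]
Inorder traversal: [14, 22, 25, 27, 30, 37]


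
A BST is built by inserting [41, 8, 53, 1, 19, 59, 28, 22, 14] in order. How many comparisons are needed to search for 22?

Search path for 22: 41 -> 8 -> 19 -> 28 -> 22
Found: True
Comparisons: 5


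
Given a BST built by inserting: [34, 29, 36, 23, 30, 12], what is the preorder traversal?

Tree insertion order: [34, 29, 36, 23, 30, 12]
Tree (level-order array): [34, 29, 36, 23, 30, None, None, 12]
Preorder traversal: [34, 29, 23, 12, 30, 36]


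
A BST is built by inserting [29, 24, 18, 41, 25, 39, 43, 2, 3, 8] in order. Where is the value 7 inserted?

Starting tree (level order): [29, 24, 41, 18, 25, 39, 43, 2, None, None, None, None, None, None, None, None, 3, None, 8]
Insertion path: 29 -> 24 -> 18 -> 2 -> 3 -> 8
Result: insert 7 as left child of 8
Final tree (level order): [29, 24, 41, 18, 25, 39, 43, 2, None, None, None, None, None, None, None, None, 3, None, 8, 7]


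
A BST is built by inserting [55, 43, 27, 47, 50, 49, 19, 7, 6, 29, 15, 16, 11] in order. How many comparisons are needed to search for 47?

Search path for 47: 55 -> 43 -> 47
Found: True
Comparisons: 3


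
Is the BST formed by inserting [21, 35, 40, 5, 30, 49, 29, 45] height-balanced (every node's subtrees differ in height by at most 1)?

Tree (level-order array): [21, 5, 35, None, None, 30, 40, 29, None, None, 49, None, None, 45]
Definition: a tree is height-balanced if, at every node, |h(left) - h(right)| <= 1 (empty subtree has height -1).
Bottom-up per-node check:
  node 5: h_left=-1, h_right=-1, diff=0 [OK], height=0
  node 29: h_left=-1, h_right=-1, diff=0 [OK], height=0
  node 30: h_left=0, h_right=-1, diff=1 [OK], height=1
  node 45: h_left=-1, h_right=-1, diff=0 [OK], height=0
  node 49: h_left=0, h_right=-1, diff=1 [OK], height=1
  node 40: h_left=-1, h_right=1, diff=2 [FAIL (|-1-1|=2 > 1)], height=2
  node 35: h_left=1, h_right=2, diff=1 [OK], height=3
  node 21: h_left=0, h_right=3, diff=3 [FAIL (|0-3|=3 > 1)], height=4
Node 40 violates the condition: |-1 - 1| = 2 > 1.
Result: Not balanced


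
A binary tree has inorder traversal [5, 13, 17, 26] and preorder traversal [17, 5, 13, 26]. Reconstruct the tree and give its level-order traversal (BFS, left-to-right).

Inorder:  [5, 13, 17, 26]
Preorder: [17, 5, 13, 26]
Algorithm: preorder visits root first, so consume preorder in order;
for each root, split the current inorder slice at that value into
left-subtree inorder and right-subtree inorder, then recurse.
Recursive splits:
  root=17; inorder splits into left=[5, 13], right=[26]
  root=5; inorder splits into left=[], right=[13]
  root=13; inorder splits into left=[], right=[]
  root=26; inorder splits into left=[], right=[]
Reconstructed level-order: [17, 5, 26, 13]


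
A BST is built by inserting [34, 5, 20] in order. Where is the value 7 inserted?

Starting tree (level order): [34, 5, None, None, 20]
Insertion path: 34 -> 5 -> 20
Result: insert 7 as left child of 20
Final tree (level order): [34, 5, None, None, 20, 7]


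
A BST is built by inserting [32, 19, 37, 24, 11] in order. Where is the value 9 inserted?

Starting tree (level order): [32, 19, 37, 11, 24]
Insertion path: 32 -> 19 -> 11
Result: insert 9 as left child of 11
Final tree (level order): [32, 19, 37, 11, 24, None, None, 9]


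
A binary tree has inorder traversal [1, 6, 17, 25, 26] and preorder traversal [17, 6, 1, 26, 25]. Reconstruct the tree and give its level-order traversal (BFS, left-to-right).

Inorder:  [1, 6, 17, 25, 26]
Preorder: [17, 6, 1, 26, 25]
Algorithm: preorder visits root first, so consume preorder in order;
for each root, split the current inorder slice at that value into
left-subtree inorder and right-subtree inorder, then recurse.
Recursive splits:
  root=17; inorder splits into left=[1, 6], right=[25, 26]
  root=6; inorder splits into left=[1], right=[]
  root=1; inorder splits into left=[], right=[]
  root=26; inorder splits into left=[25], right=[]
  root=25; inorder splits into left=[], right=[]
Reconstructed level-order: [17, 6, 26, 1, 25]


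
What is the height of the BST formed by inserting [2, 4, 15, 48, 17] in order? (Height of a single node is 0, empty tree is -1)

Insertion order: [2, 4, 15, 48, 17]
Tree (level-order array): [2, None, 4, None, 15, None, 48, 17]
Compute height bottom-up (empty subtree = -1):
  height(17) = 1 + max(-1, -1) = 0
  height(48) = 1 + max(0, -1) = 1
  height(15) = 1 + max(-1, 1) = 2
  height(4) = 1 + max(-1, 2) = 3
  height(2) = 1 + max(-1, 3) = 4
Height = 4


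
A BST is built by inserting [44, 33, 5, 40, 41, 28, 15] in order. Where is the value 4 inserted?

Starting tree (level order): [44, 33, None, 5, 40, None, 28, None, 41, 15]
Insertion path: 44 -> 33 -> 5
Result: insert 4 as left child of 5
Final tree (level order): [44, 33, None, 5, 40, 4, 28, None, 41, None, None, 15]


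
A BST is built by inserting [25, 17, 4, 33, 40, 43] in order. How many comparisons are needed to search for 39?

Search path for 39: 25 -> 33 -> 40
Found: False
Comparisons: 3


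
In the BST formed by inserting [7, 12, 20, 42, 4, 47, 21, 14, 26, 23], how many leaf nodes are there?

Tree built from: [7, 12, 20, 42, 4, 47, 21, 14, 26, 23]
Tree (level-order array): [7, 4, 12, None, None, None, 20, 14, 42, None, None, 21, 47, None, 26, None, None, 23]
Rule: A leaf has 0 children.
Per-node child counts:
  node 7: 2 child(ren)
  node 4: 0 child(ren)
  node 12: 1 child(ren)
  node 20: 2 child(ren)
  node 14: 0 child(ren)
  node 42: 2 child(ren)
  node 21: 1 child(ren)
  node 26: 1 child(ren)
  node 23: 0 child(ren)
  node 47: 0 child(ren)
Matching nodes: [4, 14, 23, 47]
Count of leaf nodes: 4


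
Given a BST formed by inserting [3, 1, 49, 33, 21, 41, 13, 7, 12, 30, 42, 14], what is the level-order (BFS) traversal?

Tree insertion order: [3, 1, 49, 33, 21, 41, 13, 7, 12, 30, 42, 14]
Tree (level-order array): [3, 1, 49, None, None, 33, None, 21, 41, 13, 30, None, 42, 7, 14, None, None, None, None, None, 12]
BFS from the root, enqueuing left then right child of each popped node:
  queue [3] -> pop 3, enqueue [1, 49], visited so far: [3]
  queue [1, 49] -> pop 1, enqueue [none], visited so far: [3, 1]
  queue [49] -> pop 49, enqueue [33], visited so far: [3, 1, 49]
  queue [33] -> pop 33, enqueue [21, 41], visited so far: [3, 1, 49, 33]
  queue [21, 41] -> pop 21, enqueue [13, 30], visited so far: [3, 1, 49, 33, 21]
  queue [41, 13, 30] -> pop 41, enqueue [42], visited so far: [3, 1, 49, 33, 21, 41]
  queue [13, 30, 42] -> pop 13, enqueue [7, 14], visited so far: [3, 1, 49, 33, 21, 41, 13]
  queue [30, 42, 7, 14] -> pop 30, enqueue [none], visited so far: [3, 1, 49, 33, 21, 41, 13, 30]
  queue [42, 7, 14] -> pop 42, enqueue [none], visited so far: [3, 1, 49, 33, 21, 41, 13, 30, 42]
  queue [7, 14] -> pop 7, enqueue [12], visited so far: [3, 1, 49, 33, 21, 41, 13, 30, 42, 7]
  queue [14, 12] -> pop 14, enqueue [none], visited so far: [3, 1, 49, 33, 21, 41, 13, 30, 42, 7, 14]
  queue [12] -> pop 12, enqueue [none], visited so far: [3, 1, 49, 33, 21, 41, 13, 30, 42, 7, 14, 12]
Result: [3, 1, 49, 33, 21, 41, 13, 30, 42, 7, 14, 12]


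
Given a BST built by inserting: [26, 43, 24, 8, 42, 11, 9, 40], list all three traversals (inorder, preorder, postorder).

Tree insertion order: [26, 43, 24, 8, 42, 11, 9, 40]
Tree (level-order array): [26, 24, 43, 8, None, 42, None, None, 11, 40, None, 9]
Inorder (L, root, R): [8, 9, 11, 24, 26, 40, 42, 43]
Preorder (root, L, R): [26, 24, 8, 11, 9, 43, 42, 40]
Postorder (L, R, root): [9, 11, 8, 24, 40, 42, 43, 26]


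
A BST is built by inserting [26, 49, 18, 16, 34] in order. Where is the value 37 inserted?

Starting tree (level order): [26, 18, 49, 16, None, 34]
Insertion path: 26 -> 49 -> 34
Result: insert 37 as right child of 34
Final tree (level order): [26, 18, 49, 16, None, 34, None, None, None, None, 37]


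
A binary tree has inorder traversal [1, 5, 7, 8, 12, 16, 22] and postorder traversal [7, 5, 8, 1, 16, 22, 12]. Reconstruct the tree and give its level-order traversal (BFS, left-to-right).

Inorder:   [1, 5, 7, 8, 12, 16, 22]
Postorder: [7, 5, 8, 1, 16, 22, 12]
Algorithm: postorder visits root last, so walk postorder right-to-left;
each value is the root of the current inorder slice — split it at that
value, recurse on the right subtree first, then the left.
Recursive splits:
  root=12; inorder splits into left=[1, 5, 7, 8], right=[16, 22]
  root=22; inorder splits into left=[16], right=[]
  root=16; inorder splits into left=[], right=[]
  root=1; inorder splits into left=[], right=[5, 7, 8]
  root=8; inorder splits into left=[5, 7], right=[]
  root=5; inorder splits into left=[], right=[7]
  root=7; inorder splits into left=[], right=[]
Reconstructed level-order: [12, 1, 22, 8, 16, 5, 7]


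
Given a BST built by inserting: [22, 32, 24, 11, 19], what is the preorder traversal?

Tree insertion order: [22, 32, 24, 11, 19]
Tree (level-order array): [22, 11, 32, None, 19, 24]
Preorder traversal: [22, 11, 19, 32, 24]


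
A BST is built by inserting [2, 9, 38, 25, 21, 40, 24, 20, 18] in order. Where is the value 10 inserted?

Starting tree (level order): [2, None, 9, None, 38, 25, 40, 21, None, None, None, 20, 24, 18]
Insertion path: 2 -> 9 -> 38 -> 25 -> 21 -> 20 -> 18
Result: insert 10 as left child of 18
Final tree (level order): [2, None, 9, None, 38, 25, 40, 21, None, None, None, 20, 24, 18, None, None, None, 10]


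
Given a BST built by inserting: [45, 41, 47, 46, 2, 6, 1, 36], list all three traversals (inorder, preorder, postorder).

Tree insertion order: [45, 41, 47, 46, 2, 6, 1, 36]
Tree (level-order array): [45, 41, 47, 2, None, 46, None, 1, 6, None, None, None, None, None, 36]
Inorder (L, root, R): [1, 2, 6, 36, 41, 45, 46, 47]
Preorder (root, L, R): [45, 41, 2, 1, 6, 36, 47, 46]
Postorder (L, R, root): [1, 36, 6, 2, 41, 46, 47, 45]


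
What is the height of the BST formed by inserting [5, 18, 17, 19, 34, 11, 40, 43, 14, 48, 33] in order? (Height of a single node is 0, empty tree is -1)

Insertion order: [5, 18, 17, 19, 34, 11, 40, 43, 14, 48, 33]
Tree (level-order array): [5, None, 18, 17, 19, 11, None, None, 34, None, 14, 33, 40, None, None, None, None, None, 43, None, 48]
Compute height bottom-up (empty subtree = -1):
  height(14) = 1 + max(-1, -1) = 0
  height(11) = 1 + max(-1, 0) = 1
  height(17) = 1 + max(1, -1) = 2
  height(33) = 1 + max(-1, -1) = 0
  height(48) = 1 + max(-1, -1) = 0
  height(43) = 1 + max(-1, 0) = 1
  height(40) = 1 + max(-1, 1) = 2
  height(34) = 1 + max(0, 2) = 3
  height(19) = 1 + max(-1, 3) = 4
  height(18) = 1 + max(2, 4) = 5
  height(5) = 1 + max(-1, 5) = 6
Height = 6


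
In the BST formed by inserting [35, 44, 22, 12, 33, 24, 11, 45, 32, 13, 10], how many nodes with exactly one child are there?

Tree built from: [35, 44, 22, 12, 33, 24, 11, 45, 32, 13, 10]
Tree (level-order array): [35, 22, 44, 12, 33, None, 45, 11, 13, 24, None, None, None, 10, None, None, None, None, 32]
Rule: These are nodes with exactly 1 non-null child.
Per-node child counts:
  node 35: 2 child(ren)
  node 22: 2 child(ren)
  node 12: 2 child(ren)
  node 11: 1 child(ren)
  node 10: 0 child(ren)
  node 13: 0 child(ren)
  node 33: 1 child(ren)
  node 24: 1 child(ren)
  node 32: 0 child(ren)
  node 44: 1 child(ren)
  node 45: 0 child(ren)
Matching nodes: [11, 33, 24, 44]
Count of nodes with exactly one child: 4


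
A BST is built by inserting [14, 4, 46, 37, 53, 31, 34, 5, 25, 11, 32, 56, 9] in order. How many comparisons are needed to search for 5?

Search path for 5: 14 -> 4 -> 5
Found: True
Comparisons: 3


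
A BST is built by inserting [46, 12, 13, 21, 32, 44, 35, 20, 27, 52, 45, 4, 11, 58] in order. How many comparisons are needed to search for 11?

Search path for 11: 46 -> 12 -> 4 -> 11
Found: True
Comparisons: 4


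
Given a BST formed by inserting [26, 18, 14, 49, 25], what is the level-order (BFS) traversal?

Tree insertion order: [26, 18, 14, 49, 25]
Tree (level-order array): [26, 18, 49, 14, 25]
BFS from the root, enqueuing left then right child of each popped node:
  queue [26] -> pop 26, enqueue [18, 49], visited so far: [26]
  queue [18, 49] -> pop 18, enqueue [14, 25], visited so far: [26, 18]
  queue [49, 14, 25] -> pop 49, enqueue [none], visited so far: [26, 18, 49]
  queue [14, 25] -> pop 14, enqueue [none], visited so far: [26, 18, 49, 14]
  queue [25] -> pop 25, enqueue [none], visited so far: [26, 18, 49, 14, 25]
Result: [26, 18, 49, 14, 25]


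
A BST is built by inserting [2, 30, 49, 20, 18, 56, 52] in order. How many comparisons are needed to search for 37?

Search path for 37: 2 -> 30 -> 49
Found: False
Comparisons: 3


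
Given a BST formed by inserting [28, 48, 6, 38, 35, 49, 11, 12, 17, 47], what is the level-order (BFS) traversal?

Tree insertion order: [28, 48, 6, 38, 35, 49, 11, 12, 17, 47]
Tree (level-order array): [28, 6, 48, None, 11, 38, 49, None, 12, 35, 47, None, None, None, 17]
BFS from the root, enqueuing left then right child of each popped node:
  queue [28] -> pop 28, enqueue [6, 48], visited so far: [28]
  queue [6, 48] -> pop 6, enqueue [11], visited so far: [28, 6]
  queue [48, 11] -> pop 48, enqueue [38, 49], visited so far: [28, 6, 48]
  queue [11, 38, 49] -> pop 11, enqueue [12], visited so far: [28, 6, 48, 11]
  queue [38, 49, 12] -> pop 38, enqueue [35, 47], visited so far: [28, 6, 48, 11, 38]
  queue [49, 12, 35, 47] -> pop 49, enqueue [none], visited so far: [28, 6, 48, 11, 38, 49]
  queue [12, 35, 47] -> pop 12, enqueue [17], visited so far: [28, 6, 48, 11, 38, 49, 12]
  queue [35, 47, 17] -> pop 35, enqueue [none], visited so far: [28, 6, 48, 11, 38, 49, 12, 35]
  queue [47, 17] -> pop 47, enqueue [none], visited so far: [28, 6, 48, 11, 38, 49, 12, 35, 47]
  queue [17] -> pop 17, enqueue [none], visited so far: [28, 6, 48, 11, 38, 49, 12, 35, 47, 17]
Result: [28, 6, 48, 11, 38, 49, 12, 35, 47, 17]


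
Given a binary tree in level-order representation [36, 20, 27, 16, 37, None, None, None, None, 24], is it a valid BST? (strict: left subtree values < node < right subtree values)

Level-order array: [36, 20, 27, 16, 37, None, None, None, None, 24]
Validate using subtree bounds (lo, hi): at each node, require lo < value < hi,
then recurse left with hi=value and right with lo=value.
Preorder trace (stopping at first violation):
  at node 36 with bounds (-inf, +inf): OK
  at node 20 with bounds (-inf, 36): OK
  at node 16 with bounds (-inf, 20): OK
  at node 37 with bounds (20, 36): VIOLATION
Node 37 violates its bound: not (20 < 37 < 36).
Result: Not a valid BST


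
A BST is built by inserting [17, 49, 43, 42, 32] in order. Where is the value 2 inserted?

Starting tree (level order): [17, None, 49, 43, None, 42, None, 32]
Insertion path: 17
Result: insert 2 as left child of 17
Final tree (level order): [17, 2, 49, None, None, 43, None, 42, None, 32]


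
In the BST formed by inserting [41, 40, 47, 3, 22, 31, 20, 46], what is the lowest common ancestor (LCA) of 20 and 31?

Tree insertion order: [41, 40, 47, 3, 22, 31, 20, 46]
Tree (level-order array): [41, 40, 47, 3, None, 46, None, None, 22, None, None, 20, 31]
In a BST, the LCA of p=20, q=31 is the first node v on the
root-to-leaf path with p <= v <= q (go left if both < v, right if both > v).
Walk from root:
  at 41: both 20 and 31 < 41, go left
  at 40: both 20 and 31 < 40, go left
  at 3: both 20 and 31 > 3, go right
  at 22: 20 <= 22 <= 31, this is the LCA
LCA = 22


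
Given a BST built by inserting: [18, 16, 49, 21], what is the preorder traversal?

Tree insertion order: [18, 16, 49, 21]
Tree (level-order array): [18, 16, 49, None, None, 21]
Preorder traversal: [18, 16, 49, 21]


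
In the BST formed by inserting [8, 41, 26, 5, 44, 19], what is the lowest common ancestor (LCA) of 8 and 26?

Tree insertion order: [8, 41, 26, 5, 44, 19]
Tree (level-order array): [8, 5, 41, None, None, 26, 44, 19]
In a BST, the LCA of p=8, q=26 is the first node v on the
root-to-leaf path with p <= v <= q (go left if both < v, right if both > v).
Walk from root:
  at 8: 8 <= 8 <= 26, this is the LCA
LCA = 8


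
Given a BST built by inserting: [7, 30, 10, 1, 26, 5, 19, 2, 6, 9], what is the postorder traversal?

Tree insertion order: [7, 30, 10, 1, 26, 5, 19, 2, 6, 9]
Tree (level-order array): [7, 1, 30, None, 5, 10, None, 2, 6, 9, 26, None, None, None, None, None, None, 19]
Postorder traversal: [2, 6, 5, 1, 9, 19, 26, 10, 30, 7]


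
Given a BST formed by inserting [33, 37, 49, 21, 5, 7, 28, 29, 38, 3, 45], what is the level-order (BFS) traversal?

Tree insertion order: [33, 37, 49, 21, 5, 7, 28, 29, 38, 3, 45]
Tree (level-order array): [33, 21, 37, 5, 28, None, 49, 3, 7, None, 29, 38, None, None, None, None, None, None, None, None, 45]
BFS from the root, enqueuing left then right child of each popped node:
  queue [33] -> pop 33, enqueue [21, 37], visited so far: [33]
  queue [21, 37] -> pop 21, enqueue [5, 28], visited so far: [33, 21]
  queue [37, 5, 28] -> pop 37, enqueue [49], visited so far: [33, 21, 37]
  queue [5, 28, 49] -> pop 5, enqueue [3, 7], visited so far: [33, 21, 37, 5]
  queue [28, 49, 3, 7] -> pop 28, enqueue [29], visited so far: [33, 21, 37, 5, 28]
  queue [49, 3, 7, 29] -> pop 49, enqueue [38], visited so far: [33, 21, 37, 5, 28, 49]
  queue [3, 7, 29, 38] -> pop 3, enqueue [none], visited so far: [33, 21, 37, 5, 28, 49, 3]
  queue [7, 29, 38] -> pop 7, enqueue [none], visited so far: [33, 21, 37, 5, 28, 49, 3, 7]
  queue [29, 38] -> pop 29, enqueue [none], visited so far: [33, 21, 37, 5, 28, 49, 3, 7, 29]
  queue [38] -> pop 38, enqueue [45], visited so far: [33, 21, 37, 5, 28, 49, 3, 7, 29, 38]
  queue [45] -> pop 45, enqueue [none], visited so far: [33, 21, 37, 5, 28, 49, 3, 7, 29, 38, 45]
Result: [33, 21, 37, 5, 28, 49, 3, 7, 29, 38, 45]


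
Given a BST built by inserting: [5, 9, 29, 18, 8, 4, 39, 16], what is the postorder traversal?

Tree insertion order: [5, 9, 29, 18, 8, 4, 39, 16]
Tree (level-order array): [5, 4, 9, None, None, 8, 29, None, None, 18, 39, 16]
Postorder traversal: [4, 8, 16, 18, 39, 29, 9, 5]


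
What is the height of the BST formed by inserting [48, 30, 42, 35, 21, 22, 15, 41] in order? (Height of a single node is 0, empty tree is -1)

Insertion order: [48, 30, 42, 35, 21, 22, 15, 41]
Tree (level-order array): [48, 30, None, 21, 42, 15, 22, 35, None, None, None, None, None, None, 41]
Compute height bottom-up (empty subtree = -1):
  height(15) = 1 + max(-1, -1) = 0
  height(22) = 1 + max(-1, -1) = 0
  height(21) = 1 + max(0, 0) = 1
  height(41) = 1 + max(-1, -1) = 0
  height(35) = 1 + max(-1, 0) = 1
  height(42) = 1 + max(1, -1) = 2
  height(30) = 1 + max(1, 2) = 3
  height(48) = 1 + max(3, -1) = 4
Height = 4


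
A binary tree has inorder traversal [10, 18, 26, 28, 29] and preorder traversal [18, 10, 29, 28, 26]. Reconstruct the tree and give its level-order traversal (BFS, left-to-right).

Inorder:  [10, 18, 26, 28, 29]
Preorder: [18, 10, 29, 28, 26]
Algorithm: preorder visits root first, so consume preorder in order;
for each root, split the current inorder slice at that value into
left-subtree inorder and right-subtree inorder, then recurse.
Recursive splits:
  root=18; inorder splits into left=[10], right=[26, 28, 29]
  root=10; inorder splits into left=[], right=[]
  root=29; inorder splits into left=[26, 28], right=[]
  root=28; inorder splits into left=[26], right=[]
  root=26; inorder splits into left=[], right=[]
Reconstructed level-order: [18, 10, 29, 28, 26]


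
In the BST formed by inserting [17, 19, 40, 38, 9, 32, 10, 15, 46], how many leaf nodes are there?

Tree built from: [17, 19, 40, 38, 9, 32, 10, 15, 46]
Tree (level-order array): [17, 9, 19, None, 10, None, 40, None, 15, 38, 46, None, None, 32]
Rule: A leaf has 0 children.
Per-node child counts:
  node 17: 2 child(ren)
  node 9: 1 child(ren)
  node 10: 1 child(ren)
  node 15: 0 child(ren)
  node 19: 1 child(ren)
  node 40: 2 child(ren)
  node 38: 1 child(ren)
  node 32: 0 child(ren)
  node 46: 0 child(ren)
Matching nodes: [15, 32, 46]
Count of leaf nodes: 3


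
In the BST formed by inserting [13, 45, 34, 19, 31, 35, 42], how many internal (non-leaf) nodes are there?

Tree built from: [13, 45, 34, 19, 31, 35, 42]
Tree (level-order array): [13, None, 45, 34, None, 19, 35, None, 31, None, 42]
Rule: An internal node has at least one child.
Per-node child counts:
  node 13: 1 child(ren)
  node 45: 1 child(ren)
  node 34: 2 child(ren)
  node 19: 1 child(ren)
  node 31: 0 child(ren)
  node 35: 1 child(ren)
  node 42: 0 child(ren)
Matching nodes: [13, 45, 34, 19, 35]
Count of internal (non-leaf) nodes: 5


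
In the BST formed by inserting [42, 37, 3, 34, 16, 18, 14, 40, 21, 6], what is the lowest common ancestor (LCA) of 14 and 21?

Tree insertion order: [42, 37, 3, 34, 16, 18, 14, 40, 21, 6]
Tree (level-order array): [42, 37, None, 3, 40, None, 34, None, None, 16, None, 14, 18, 6, None, None, 21]
In a BST, the LCA of p=14, q=21 is the first node v on the
root-to-leaf path with p <= v <= q (go left if both < v, right if both > v).
Walk from root:
  at 42: both 14 and 21 < 42, go left
  at 37: both 14 and 21 < 37, go left
  at 3: both 14 and 21 > 3, go right
  at 34: both 14 and 21 < 34, go left
  at 16: 14 <= 16 <= 21, this is the LCA
LCA = 16


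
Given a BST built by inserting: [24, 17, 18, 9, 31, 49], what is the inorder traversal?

Tree insertion order: [24, 17, 18, 9, 31, 49]
Tree (level-order array): [24, 17, 31, 9, 18, None, 49]
Inorder traversal: [9, 17, 18, 24, 31, 49]


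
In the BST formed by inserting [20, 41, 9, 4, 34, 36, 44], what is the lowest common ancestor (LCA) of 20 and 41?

Tree insertion order: [20, 41, 9, 4, 34, 36, 44]
Tree (level-order array): [20, 9, 41, 4, None, 34, 44, None, None, None, 36]
In a BST, the LCA of p=20, q=41 is the first node v on the
root-to-leaf path with p <= v <= q (go left if both < v, right if both > v).
Walk from root:
  at 20: 20 <= 20 <= 41, this is the LCA
LCA = 20


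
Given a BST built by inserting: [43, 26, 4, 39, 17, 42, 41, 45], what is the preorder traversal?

Tree insertion order: [43, 26, 4, 39, 17, 42, 41, 45]
Tree (level-order array): [43, 26, 45, 4, 39, None, None, None, 17, None, 42, None, None, 41]
Preorder traversal: [43, 26, 4, 17, 39, 42, 41, 45]


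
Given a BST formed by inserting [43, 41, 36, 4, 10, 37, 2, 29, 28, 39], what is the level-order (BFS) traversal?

Tree insertion order: [43, 41, 36, 4, 10, 37, 2, 29, 28, 39]
Tree (level-order array): [43, 41, None, 36, None, 4, 37, 2, 10, None, 39, None, None, None, 29, None, None, 28]
BFS from the root, enqueuing left then right child of each popped node:
  queue [43] -> pop 43, enqueue [41], visited so far: [43]
  queue [41] -> pop 41, enqueue [36], visited so far: [43, 41]
  queue [36] -> pop 36, enqueue [4, 37], visited so far: [43, 41, 36]
  queue [4, 37] -> pop 4, enqueue [2, 10], visited so far: [43, 41, 36, 4]
  queue [37, 2, 10] -> pop 37, enqueue [39], visited so far: [43, 41, 36, 4, 37]
  queue [2, 10, 39] -> pop 2, enqueue [none], visited so far: [43, 41, 36, 4, 37, 2]
  queue [10, 39] -> pop 10, enqueue [29], visited so far: [43, 41, 36, 4, 37, 2, 10]
  queue [39, 29] -> pop 39, enqueue [none], visited so far: [43, 41, 36, 4, 37, 2, 10, 39]
  queue [29] -> pop 29, enqueue [28], visited so far: [43, 41, 36, 4, 37, 2, 10, 39, 29]
  queue [28] -> pop 28, enqueue [none], visited so far: [43, 41, 36, 4, 37, 2, 10, 39, 29, 28]
Result: [43, 41, 36, 4, 37, 2, 10, 39, 29, 28]


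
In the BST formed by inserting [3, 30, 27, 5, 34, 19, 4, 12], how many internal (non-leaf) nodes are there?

Tree built from: [3, 30, 27, 5, 34, 19, 4, 12]
Tree (level-order array): [3, None, 30, 27, 34, 5, None, None, None, 4, 19, None, None, 12]
Rule: An internal node has at least one child.
Per-node child counts:
  node 3: 1 child(ren)
  node 30: 2 child(ren)
  node 27: 1 child(ren)
  node 5: 2 child(ren)
  node 4: 0 child(ren)
  node 19: 1 child(ren)
  node 12: 0 child(ren)
  node 34: 0 child(ren)
Matching nodes: [3, 30, 27, 5, 19]
Count of internal (non-leaf) nodes: 5


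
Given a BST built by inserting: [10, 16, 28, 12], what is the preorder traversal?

Tree insertion order: [10, 16, 28, 12]
Tree (level-order array): [10, None, 16, 12, 28]
Preorder traversal: [10, 16, 12, 28]


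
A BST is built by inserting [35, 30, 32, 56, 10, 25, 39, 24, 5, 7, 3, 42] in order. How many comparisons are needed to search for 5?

Search path for 5: 35 -> 30 -> 10 -> 5
Found: True
Comparisons: 4


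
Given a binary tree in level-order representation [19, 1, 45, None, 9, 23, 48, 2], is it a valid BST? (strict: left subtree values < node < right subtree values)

Level-order array: [19, 1, 45, None, 9, 23, 48, 2]
Validate using subtree bounds (lo, hi): at each node, require lo < value < hi,
then recurse left with hi=value and right with lo=value.
Preorder trace (stopping at first violation):
  at node 19 with bounds (-inf, +inf): OK
  at node 1 with bounds (-inf, 19): OK
  at node 9 with bounds (1, 19): OK
  at node 2 with bounds (1, 9): OK
  at node 45 with bounds (19, +inf): OK
  at node 23 with bounds (19, 45): OK
  at node 48 with bounds (45, +inf): OK
No violation found at any node.
Result: Valid BST


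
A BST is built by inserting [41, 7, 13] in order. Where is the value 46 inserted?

Starting tree (level order): [41, 7, None, None, 13]
Insertion path: 41
Result: insert 46 as right child of 41
Final tree (level order): [41, 7, 46, None, 13]


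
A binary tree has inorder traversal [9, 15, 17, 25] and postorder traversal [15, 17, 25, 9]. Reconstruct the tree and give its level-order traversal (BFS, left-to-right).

Inorder:   [9, 15, 17, 25]
Postorder: [15, 17, 25, 9]
Algorithm: postorder visits root last, so walk postorder right-to-left;
each value is the root of the current inorder slice — split it at that
value, recurse on the right subtree first, then the left.
Recursive splits:
  root=9; inorder splits into left=[], right=[15, 17, 25]
  root=25; inorder splits into left=[15, 17], right=[]
  root=17; inorder splits into left=[15], right=[]
  root=15; inorder splits into left=[], right=[]
Reconstructed level-order: [9, 25, 17, 15]


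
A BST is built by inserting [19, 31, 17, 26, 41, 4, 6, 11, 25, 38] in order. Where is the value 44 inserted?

Starting tree (level order): [19, 17, 31, 4, None, 26, 41, None, 6, 25, None, 38, None, None, 11]
Insertion path: 19 -> 31 -> 41
Result: insert 44 as right child of 41
Final tree (level order): [19, 17, 31, 4, None, 26, 41, None, 6, 25, None, 38, 44, None, 11]


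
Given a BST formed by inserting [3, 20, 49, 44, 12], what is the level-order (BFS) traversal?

Tree insertion order: [3, 20, 49, 44, 12]
Tree (level-order array): [3, None, 20, 12, 49, None, None, 44]
BFS from the root, enqueuing left then right child of each popped node:
  queue [3] -> pop 3, enqueue [20], visited so far: [3]
  queue [20] -> pop 20, enqueue [12, 49], visited so far: [3, 20]
  queue [12, 49] -> pop 12, enqueue [none], visited so far: [3, 20, 12]
  queue [49] -> pop 49, enqueue [44], visited so far: [3, 20, 12, 49]
  queue [44] -> pop 44, enqueue [none], visited so far: [3, 20, 12, 49, 44]
Result: [3, 20, 12, 49, 44]


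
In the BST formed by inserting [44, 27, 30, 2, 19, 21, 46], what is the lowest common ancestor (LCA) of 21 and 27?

Tree insertion order: [44, 27, 30, 2, 19, 21, 46]
Tree (level-order array): [44, 27, 46, 2, 30, None, None, None, 19, None, None, None, 21]
In a BST, the LCA of p=21, q=27 is the first node v on the
root-to-leaf path with p <= v <= q (go left if both < v, right if both > v).
Walk from root:
  at 44: both 21 and 27 < 44, go left
  at 27: 21 <= 27 <= 27, this is the LCA
LCA = 27


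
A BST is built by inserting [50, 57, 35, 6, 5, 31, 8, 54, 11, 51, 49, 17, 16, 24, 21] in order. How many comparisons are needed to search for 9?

Search path for 9: 50 -> 35 -> 6 -> 31 -> 8 -> 11
Found: False
Comparisons: 6


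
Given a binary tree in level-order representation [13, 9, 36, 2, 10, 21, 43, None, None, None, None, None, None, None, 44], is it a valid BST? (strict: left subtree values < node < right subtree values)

Level-order array: [13, 9, 36, 2, 10, 21, 43, None, None, None, None, None, None, None, 44]
Validate using subtree bounds (lo, hi): at each node, require lo < value < hi,
then recurse left with hi=value and right with lo=value.
Preorder trace (stopping at first violation):
  at node 13 with bounds (-inf, +inf): OK
  at node 9 with bounds (-inf, 13): OK
  at node 2 with bounds (-inf, 9): OK
  at node 10 with bounds (9, 13): OK
  at node 36 with bounds (13, +inf): OK
  at node 21 with bounds (13, 36): OK
  at node 43 with bounds (36, +inf): OK
  at node 44 with bounds (43, +inf): OK
No violation found at any node.
Result: Valid BST


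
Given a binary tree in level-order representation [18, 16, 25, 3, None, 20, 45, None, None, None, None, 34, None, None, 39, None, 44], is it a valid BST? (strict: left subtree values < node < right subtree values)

Level-order array: [18, 16, 25, 3, None, 20, 45, None, None, None, None, 34, None, None, 39, None, 44]
Validate using subtree bounds (lo, hi): at each node, require lo < value < hi,
then recurse left with hi=value and right with lo=value.
Preorder trace (stopping at first violation):
  at node 18 with bounds (-inf, +inf): OK
  at node 16 with bounds (-inf, 18): OK
  at node 3 with bounds (-inf, 16): OK
  at node 25 with bounds (18, +inf): OK
  at node 20 with bounds (18, 25): OK
  at node 45 with bounds (25, +inf): OK
  at node 34 with bounds (25, 45): OK
  at node 39 with bounds (34, 45): OK
  at node 44 with bounds (39, 45): OK
No violation found at any node.
Result: Valid BST


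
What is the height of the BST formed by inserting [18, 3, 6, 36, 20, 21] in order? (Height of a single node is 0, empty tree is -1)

Insertion order: [18, 3, 6, 36, 20, 21]
Tree (level-order array): [18, 3, 36, None, 6, 20, None, None, None, None, 21]
Compute height bottom-up (empty subtree = -1):
  height(6) = 1 + max(-1, -1) = 0
  height(3) = 1 + max(-1, 0) = 1
  height(21) = 1 + max(-1, -1) = 0
  height(20) = 1 + max(-1, 0) = 1
  height(36) = 1 + max(1, -1) = 2
  height(18) = 1 + max(1, 2) = 3
Height = 3


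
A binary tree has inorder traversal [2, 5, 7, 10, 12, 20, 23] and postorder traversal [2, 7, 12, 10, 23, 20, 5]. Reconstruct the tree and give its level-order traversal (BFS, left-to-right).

Inorder:   [2, 5, 7, 10, 12, 20, 23]
Postorder: [2, 7, 12, 10, 23, 20, 5]
Algorithm: postorder visits root last, so walk postorder right-to-left;
each value is the root of the current inorder slice — split it at that
value, recurse on the right subtree first, then the left.
Recursive splits:
  root=5; inorder splits into left=[2], right=[7, 10, 12, 20, 23]
  root=20; inorder splits into left=[7, 10, 12], right=[23]
  root=23; inorder splits into left=[], right=[]
  root=10; inorder splits into left=[7], right=[12]
  root=12; inorder splits into left=[], right=[]
  root=7; inorder splits into left=[], right=[]
  root=2; inorder splits into left=[], right=[]
Reconstructed level-order: [5, 2, 20, 10, 23, 7, 12]


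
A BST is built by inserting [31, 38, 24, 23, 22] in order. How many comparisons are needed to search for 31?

Search path for 31: 31
Found: True
Comparisons: 1


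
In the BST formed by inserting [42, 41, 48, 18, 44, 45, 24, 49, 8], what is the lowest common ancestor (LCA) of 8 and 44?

Tree insertion order: [42, 41, 48, 18, 44, 45, 24, 49, 8]
Tree (level-order array): [42, 41, 48, 18, None, 44, 49, 8, 24, None, 45]
In a BST, the LCA of p=8, q=44 is the first node v on the
root-to-leaf path with p <= v <= q (go left if both < v, right if both > v).
Walk from root:
  at 42: 8 <= 42 <= 44, this is the LCA
LCA = 42


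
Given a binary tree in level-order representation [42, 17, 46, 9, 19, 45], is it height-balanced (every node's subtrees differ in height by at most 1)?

Tree (level-order array): [42, 17, 46, 9, 19, 45]
Definition: a tree is height-balanced if, at every node, |h(left) - h(right)| <= 1 (empty subtree has height -1).
Bottom-up per-node check:
  node 9: h_left=-1, h_right=-1, diff=0 [OK], height=0
  node 19: h_left=-1, h_right=-1, diff=0 [OK], height=0
  node 17: h_left=0, h_right=0, diff=0 [OK], height=1
  node 45: h_left=-1, h_right=-1, diff=0 [OK], height=0
  node 46: h_left=0, h_right=-1, diff=1 [OK], height=1
  node 42: h_left=1, h_right=1, diff=0 [OK], height=2
All nodes satisfy the balance condition.
Result: Balanced


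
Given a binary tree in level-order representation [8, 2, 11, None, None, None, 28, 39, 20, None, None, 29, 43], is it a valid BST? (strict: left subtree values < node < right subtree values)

Level-order array: [8, 2, 11, None, None, None, 28, 39, 20, None, None, 29, 43]
Validate using subtree bounds (lo, hi): at each node, require lo < value < hi,
then recurse left with hi=value and right with lo=value.
Preorder trace (stopping at first violation):
  at node 8 with bounds (-inf, +inf): OK
  at node 2 with bounds (-inf, 8): OK
  at node 11 with bounds (8, +inf): OK
  at node 28 with bounds (11, +inf): OK
  at node 39 with bounds (11, 28): VIOLATION
Node 39 violates its bound: not (11 < 39 < 28).
Result: Not a valid BST


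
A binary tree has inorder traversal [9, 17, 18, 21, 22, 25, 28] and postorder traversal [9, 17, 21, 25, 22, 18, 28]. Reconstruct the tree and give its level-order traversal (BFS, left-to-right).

Inorder:   [9, 17, 18, 21, 22, 25, 28]
Postorder: [9, 17, 21, 25, 22, 18, 28]
Algorithm: postorder visits root last, so walk postorder right-to-left;
each value is the root of the current inorder slice — split it at that
value, recurse on the right subtree first, then the left.
Recursive splits:
  root=28; inorder splits into left=[9, 17, 18, 21, 22, 25], right=[]
  root=18; inorder splits into left=[9, 17], right=[21, 22, 25]
  root=22; inorder splits into left=[21], right=[25]
  root=25; inorder splits into left=[], right=[]
  root=21; inorder splits into left=[], right=[]
  root=17; inorder splits into left=[9], right=[]
  root=9; inorder splits into left=[], right=[]
Reconstructed level-order: [28, 18, 17, 22, 9, 21, 25]


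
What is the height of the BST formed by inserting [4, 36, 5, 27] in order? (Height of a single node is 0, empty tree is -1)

Insertion order: [4, 36, 5, 27]
Tree (level-order array): [4, None, 36, 5, None, None, 27]
Compute height bottom-up (empty subtree = -1):
  height(27) = 1 + max(-1, -1) = 0
  height(5) = 1 + max(-1, 0) = 1
  height(36) = 1 + max(1, -1) = 2
  height(4) = 1 + max(-1, 2) = 3
Height = 3


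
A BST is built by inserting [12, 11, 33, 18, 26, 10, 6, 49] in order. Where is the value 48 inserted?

Starting tree (level order): [12, 11, 33, 10, None, 18, 49, 6, None, None, 26]
Insertion path: 12 -> 33 -> 49
Result: insert 48 as left child of 49
Final tree (level order): [12, 11, 33, 10, None, 18, 49, 6, None, None, 26, 48]


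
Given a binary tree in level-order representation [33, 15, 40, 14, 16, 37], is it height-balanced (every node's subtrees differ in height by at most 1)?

Tree (level-order array): [33, 15, 40, 14, 16, 37]
Definition: a tree is height-balanced if, at every node, |h(left) - h(right)| <= 1 (empty subtree has height -1).
Bottom-up per-node check:
  node 14: h_left=-1, h_right=-1, diff=0 [OK], height=0
  node 16: h_left=-1, h_right=-1, diff=0 [OK], height=0
  node 15: h_left=0, h_right=0, diff=0 [OK], height=1
  node 37: h_left=-1, h_right=-1, diff=0 [OK], height=0
  node 40: h_left=0, h_right=-1, diff=1 [OK], height=1
  node 33: h_left=1, h_right=1, diff=0 [OK], height=2
All nodes satisfy the balance condition.
Result: Balanced


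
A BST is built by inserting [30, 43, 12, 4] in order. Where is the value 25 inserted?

Starting tree (level order): [30, 12, 43, 4]
Insertion path: 30 -> 12
Result: insert 25 as right child of 12
Final tree (level order): [30, 12, 43, 4, 25]


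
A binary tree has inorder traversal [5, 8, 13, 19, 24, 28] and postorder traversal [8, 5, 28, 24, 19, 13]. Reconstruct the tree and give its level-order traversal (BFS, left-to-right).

Inorder:   [5, 8, 13, 19, 24, 28]
Postorder: [8, 5, 28, 24, 19, 13]
Algorithm: postorder visits root last, so walk postorder right-to-left;
each value is the root of the current inorder slice — split it at that
value, recurse on the right subtree first, then the left.
Recursive splits:
  root=13; inorder splits into left=[5, 8], right=[19, 24, 28]
  root=19; inorder splits into left=[], right=[24, 28]
  root=24; inorder splits into left=[], right=[28]
  root=28; inorder splits into left=[], right=[]
  root=5; inorder splits into left=[], right=[8]
  root=8; inorder splits into left=[], right=[]
Reconstructed level-order: [13, 5, 19, 8, 24, 28]
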